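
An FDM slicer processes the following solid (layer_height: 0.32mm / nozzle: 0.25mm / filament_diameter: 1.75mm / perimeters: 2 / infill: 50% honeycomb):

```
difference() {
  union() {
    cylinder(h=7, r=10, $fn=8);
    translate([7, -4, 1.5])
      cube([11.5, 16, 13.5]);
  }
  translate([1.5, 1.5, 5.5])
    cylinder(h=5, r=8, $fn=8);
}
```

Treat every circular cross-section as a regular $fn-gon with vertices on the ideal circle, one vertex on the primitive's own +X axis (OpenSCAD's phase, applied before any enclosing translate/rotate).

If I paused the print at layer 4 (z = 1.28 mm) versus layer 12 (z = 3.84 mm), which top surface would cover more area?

layer 12 (z = 3.84 mm)

Layer 4 (z = 1.28): the r=10 cylinder gives a regular 8-gon of circumradius 10 (constant along its height) (area = (8/2)·10.000²·sin(360°/8) = 282.84 mm²); the cube at (7, -4) is not intersected at this z (z outside [1.5, 15]); Merging all regions: only the r=10 cylinder is present, so the union is just that shape — area = 282.84 mm²; the cylinder at (1.5, 1.5) does not reach this height (z outside [5.5, 10.5]); Taking the first minus the rest: none of the subtracted shapes is present at this height, so the result so far is unchanged — area = 282.84 mm². So its area = 282.84 mm². Layer 12 (z = 3.84): the r=10 cylinder gives a regular 8-gon of circumradius 10 (constant along its height) (area = (8/2)·10.000²·sin(360°/8) = 282.84 mm²); the 11.5×16 cube at (7, -4) contributes its full rectangle (area 184.00 mm²); Combining (union): the regions partially overlap — summed areas 466.84 mm² minus the doubly-counted overlap 19.55 mm² gives 447.30 mm² — area = 447.30 mm²; the cylinder at (1.5, 1.5) is absent (z outside [5.5, 10.5]); After the difference (first − rest): none of the subtracted shapes is present at this height, so that combined region is unchanged — area = 447.30 mm². So its area = 447.30 mm². Layer 12 is larger (447.30 vs 282.84 mm²).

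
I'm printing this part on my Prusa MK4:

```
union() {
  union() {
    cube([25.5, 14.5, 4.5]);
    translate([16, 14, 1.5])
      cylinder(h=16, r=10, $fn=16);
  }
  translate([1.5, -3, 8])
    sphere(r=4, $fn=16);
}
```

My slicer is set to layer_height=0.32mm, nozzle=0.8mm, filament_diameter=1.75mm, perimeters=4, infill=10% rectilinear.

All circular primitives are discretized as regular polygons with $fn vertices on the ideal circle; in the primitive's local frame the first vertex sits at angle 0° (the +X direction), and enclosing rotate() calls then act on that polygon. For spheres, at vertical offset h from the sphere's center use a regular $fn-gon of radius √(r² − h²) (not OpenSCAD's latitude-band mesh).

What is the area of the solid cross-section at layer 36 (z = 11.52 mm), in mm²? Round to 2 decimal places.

317.20 mm²

At z = 11.52 mm: the cube is absent (z outside [0, 4.5]); the cylinder at (16, 14): section is a regular 16-gon, circumradius r=10 (area = (16/2)·10.000²·sin(360°/16) = 306.15 mm²); Merging all regions: only the r=10 cylinder at (16, 14) is present, so the union is just that shape — area = 306.15 mm²; the sphere at (1.5, -3): section is a regular 16-gon, circumradius = √(r²−h²) = √(4²−3.52²) = 1.900 (area = (16/2)·1.900²·sin(360°/16) = 11.05 mm²); Combining (union): the 2 present regions are separate (no shared area or edge), so areas and boundary lengths simply add and each stays a separate island — area = 317.20 mm². Overall, the cross-section has 2 separate islands. Net area = 317.20 mm².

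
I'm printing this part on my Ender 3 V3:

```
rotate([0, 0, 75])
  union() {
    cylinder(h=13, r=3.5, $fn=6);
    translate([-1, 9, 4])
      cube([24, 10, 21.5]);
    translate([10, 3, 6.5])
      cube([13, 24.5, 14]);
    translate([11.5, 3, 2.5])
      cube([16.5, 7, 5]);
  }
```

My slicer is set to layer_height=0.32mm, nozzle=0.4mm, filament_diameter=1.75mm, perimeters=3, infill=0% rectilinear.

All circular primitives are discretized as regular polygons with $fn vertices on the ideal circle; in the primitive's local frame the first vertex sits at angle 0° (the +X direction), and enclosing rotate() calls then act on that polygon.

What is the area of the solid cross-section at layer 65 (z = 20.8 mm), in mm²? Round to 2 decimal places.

At z = 20.8 mm: the cylinder is not intersected at this z (z outside [0, 13]); the cube at (-1, 9) is present — its section is the full 24×10 rectangle (area 240.00 mm²); the cube at (10, 3) is not intersected at this z (z outside [6.5, 20.5]); the cube at (11.5, 3) does not reach this height (z outside [2.5, 7.5]); Taking the union: only the 24×10 cube at (-1, 9) is present, so the union is just that shape — area = 240.00 mm²; (rotated 75° about Z; rotation is an isometry so areas/perimeters/island counts are preserved). Overall, the cross-section is a single solid region. Net area = 240.00 mm².

240.00 mm²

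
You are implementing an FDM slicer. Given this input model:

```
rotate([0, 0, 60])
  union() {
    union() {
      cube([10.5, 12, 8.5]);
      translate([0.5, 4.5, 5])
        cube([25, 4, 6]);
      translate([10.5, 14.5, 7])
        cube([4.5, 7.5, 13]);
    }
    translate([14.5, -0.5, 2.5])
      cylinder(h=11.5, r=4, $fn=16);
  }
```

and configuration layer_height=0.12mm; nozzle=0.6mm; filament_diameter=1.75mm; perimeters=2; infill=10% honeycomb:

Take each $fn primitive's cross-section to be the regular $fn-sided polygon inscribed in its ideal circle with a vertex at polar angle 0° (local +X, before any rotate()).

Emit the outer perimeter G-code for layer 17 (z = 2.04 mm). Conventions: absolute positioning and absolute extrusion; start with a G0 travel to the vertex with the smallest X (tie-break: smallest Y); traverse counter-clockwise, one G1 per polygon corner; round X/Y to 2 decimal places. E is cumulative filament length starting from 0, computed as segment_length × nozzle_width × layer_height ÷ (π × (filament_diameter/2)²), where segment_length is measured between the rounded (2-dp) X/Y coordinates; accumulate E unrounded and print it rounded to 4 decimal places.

G0 X-10.39 Y6.00 Z2.04
G1 X0.00 Y0.00 E0.3591
G1 X5.25 Y9.09 E0.6734
G1 X-5.14 Y15.09 E1.0325
G1 X-10.39 Y6.00 E1.3467

At z = 2.04 mm: the cube (footprint 10.5×12) is included at this height; the cube at (0.5, 4.5) does not reach this height (z outside [5, 11]); the cube at (10.5, 14.5) is not intersected at this z (z outside [7, 20]); Merging all regions: only the 10.5×12 cube is present, so the union is just that shape — 1 connected region; the cylinder at (14.5, -0.5) does not reach this height (z outside [2.5, 14]); Combining (union): only the result so far is present, so the union is just that shape — 1 connected region; (whole slice rotated 60° about Z — lengths, areas and connectivity unchanged). The outline is a single polygon with 4 vertices. Extrusion per mm of travel: 0.6 × 0.12 / (π × 0.875²) = 0.029934. Accumulating E over each segment gives final E = 1.3467.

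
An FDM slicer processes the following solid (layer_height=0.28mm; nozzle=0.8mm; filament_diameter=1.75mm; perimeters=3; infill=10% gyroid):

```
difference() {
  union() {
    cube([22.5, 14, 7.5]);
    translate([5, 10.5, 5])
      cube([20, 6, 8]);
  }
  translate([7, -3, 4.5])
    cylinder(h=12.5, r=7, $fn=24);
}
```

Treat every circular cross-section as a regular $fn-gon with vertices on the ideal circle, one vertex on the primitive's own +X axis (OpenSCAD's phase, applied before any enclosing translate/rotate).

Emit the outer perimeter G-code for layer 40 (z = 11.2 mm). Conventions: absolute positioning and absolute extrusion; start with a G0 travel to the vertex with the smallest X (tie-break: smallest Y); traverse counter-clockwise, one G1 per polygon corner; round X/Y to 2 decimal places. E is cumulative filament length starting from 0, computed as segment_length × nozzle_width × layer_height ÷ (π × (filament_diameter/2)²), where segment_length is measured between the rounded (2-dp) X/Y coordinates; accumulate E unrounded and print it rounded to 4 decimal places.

G0 X5.00 Y10.50 Z11.20
G1 X25.00 Y10.50 E1.8626
G1 X25.00 Y16.50 E2.4213
G1 X5.00 Y16.50 E4.2839
G1 X5.00 Y10.50 E4.8427

At z = 11.2 mm: the cube is absent (z outside [0, 7.5]); the cube at (5, 10.5) (footprint 20×6) is included at this height; Taking the union: only the 20×6 cube at (5, 10.5) is present, so the union is just that shape — 1 connected region; the r=7 cylinder at (7, -3) contributes a regular 24-gon of circumradius 7; Subtracting the remaining from the first: starting from the result so far, the r=7 cylinder at (7, -3) misses the remaining region (no effect) — 1 connected region. The outline is a single polygon with 4 vertices. Extrusion per mm of travel: 0.8 × 0.28 / (π × 0.875²) = 0.093128. Accumulating E over each segment gives final E = 4.8427.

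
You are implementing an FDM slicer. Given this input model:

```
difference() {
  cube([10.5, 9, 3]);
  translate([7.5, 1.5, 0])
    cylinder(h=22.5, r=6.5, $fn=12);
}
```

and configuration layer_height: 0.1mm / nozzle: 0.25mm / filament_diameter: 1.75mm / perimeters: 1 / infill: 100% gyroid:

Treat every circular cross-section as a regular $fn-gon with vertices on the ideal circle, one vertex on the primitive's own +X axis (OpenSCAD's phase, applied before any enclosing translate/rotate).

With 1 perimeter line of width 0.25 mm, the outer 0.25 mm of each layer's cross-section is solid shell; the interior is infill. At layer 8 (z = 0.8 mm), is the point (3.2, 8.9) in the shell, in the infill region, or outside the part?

shell

At z = 0.8 mm: the cube (footprint 10.5×9) is included at this height; the r=6.5 cylinder at (7.5, 1.5) gives a regular 12-gon of circumradius 6.5 (constant along its height); After the difference (first − rest): starting from the 10.5×9 cube, the r=6.5 cylinder at (7.5, 1.5) partially overlaps it — only the 63.93 mm² overlap (of its 126.75 mm²) is removed, clipping the outline — 1 connected region. Overall, the cross-section is a single solid region. The nearest boundary edge runs (0.00, 9.00)→(10.50, 9.00); distance from the point to it = 0.10 mm. The point is inside the cross-section, 0.10 mm from the nearest boundary — within the 0.25 mm shell band (1 × 0.25).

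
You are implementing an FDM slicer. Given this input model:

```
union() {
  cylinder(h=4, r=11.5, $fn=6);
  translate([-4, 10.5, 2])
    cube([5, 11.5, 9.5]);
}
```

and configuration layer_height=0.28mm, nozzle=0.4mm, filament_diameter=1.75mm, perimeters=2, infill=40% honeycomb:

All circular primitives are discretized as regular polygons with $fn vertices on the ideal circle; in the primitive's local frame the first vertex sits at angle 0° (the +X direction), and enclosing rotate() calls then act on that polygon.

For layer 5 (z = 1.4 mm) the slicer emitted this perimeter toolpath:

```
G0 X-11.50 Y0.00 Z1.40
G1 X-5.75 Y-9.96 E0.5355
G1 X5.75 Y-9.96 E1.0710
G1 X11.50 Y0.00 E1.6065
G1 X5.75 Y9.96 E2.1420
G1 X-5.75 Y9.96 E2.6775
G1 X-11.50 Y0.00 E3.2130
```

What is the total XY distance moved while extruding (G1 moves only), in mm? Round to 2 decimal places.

Sum the Euclidean lengths of each G1 segment: total = 69.00 mm.

69.00 mm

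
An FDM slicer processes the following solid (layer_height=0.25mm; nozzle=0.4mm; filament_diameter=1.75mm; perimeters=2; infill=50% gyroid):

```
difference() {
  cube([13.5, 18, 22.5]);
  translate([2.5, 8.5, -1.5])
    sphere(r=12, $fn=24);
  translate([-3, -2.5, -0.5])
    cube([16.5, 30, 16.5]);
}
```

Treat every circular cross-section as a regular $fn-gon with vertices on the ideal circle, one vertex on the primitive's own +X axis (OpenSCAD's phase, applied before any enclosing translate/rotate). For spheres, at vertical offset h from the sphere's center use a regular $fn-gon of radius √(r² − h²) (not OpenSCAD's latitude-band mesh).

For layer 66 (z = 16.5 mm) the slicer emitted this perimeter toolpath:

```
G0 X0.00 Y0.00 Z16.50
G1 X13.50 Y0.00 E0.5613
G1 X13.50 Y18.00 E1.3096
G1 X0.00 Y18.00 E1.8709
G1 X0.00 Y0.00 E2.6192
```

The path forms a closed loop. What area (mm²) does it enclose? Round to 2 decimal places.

Apply the shoelace formula to the sequence of (X, Y) vertices; enclosed area = 243.00 mm².

243.00 mm²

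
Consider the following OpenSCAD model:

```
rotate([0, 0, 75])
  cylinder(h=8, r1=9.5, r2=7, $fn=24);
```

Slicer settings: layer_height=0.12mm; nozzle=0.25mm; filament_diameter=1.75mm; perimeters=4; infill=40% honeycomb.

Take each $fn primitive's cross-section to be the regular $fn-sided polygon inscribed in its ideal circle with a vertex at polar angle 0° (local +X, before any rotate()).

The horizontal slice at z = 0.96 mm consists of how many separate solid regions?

At z = 0.96 mm: the cone (r1=9.5→r2=7) has section circumradius 9.200 here — a regular 24-gon; (whole slice rotated 75° about Z — lengths, areas and connectivity unchanged). The result has 1 disconnected region.

1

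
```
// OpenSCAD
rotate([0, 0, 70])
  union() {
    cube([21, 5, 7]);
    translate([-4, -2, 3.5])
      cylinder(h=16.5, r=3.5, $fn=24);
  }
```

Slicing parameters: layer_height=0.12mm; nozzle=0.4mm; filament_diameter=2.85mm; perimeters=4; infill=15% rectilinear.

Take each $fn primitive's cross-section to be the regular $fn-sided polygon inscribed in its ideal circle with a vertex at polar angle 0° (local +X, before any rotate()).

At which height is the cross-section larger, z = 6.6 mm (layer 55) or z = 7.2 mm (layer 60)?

Layer 55 (z = 6.6): the 21×5 cube contributes its full rectangle (area 105.00 mm²); the r=3.5 cylinder at (-4, -2) gives a regular 24-gon of circumradius 3.5 (constant along its height) (area = (24/2)·3.500²·sin(360°/24) = 38.05 mm²); Taking the union: the 2 present regions are separate (no shared area or edge), so areas and boundary lengths simply add and each stays a separate island — area = 143.05 mm²; (rotated 70° about Z; rotation is an isometry so areas/perimeters/island counts are preserved). So its area = 143.05 mm². Layer 60 (z = 7.2): the cube does not reach this height (z outside [0, 7]); the r=3.5 cylinder at (-4, -2) contributes a regular 24-gon of circumradius 3.5 (area = (24/2)·3.500²·sin(360°/24) = 38.05 mm²); Taking the union: only the r=3.5 cylinder at (-4, -2) is present, so the union is just that shape — area = 38.05 mm²; (whole slice rotated 70° about Z — lengths, areas and connectivity unchanged). So its area = 38.05 mm². Layer 55 is larger (143.05 vs 38.05 mm²).

layer 55 (z = 6.6 mm)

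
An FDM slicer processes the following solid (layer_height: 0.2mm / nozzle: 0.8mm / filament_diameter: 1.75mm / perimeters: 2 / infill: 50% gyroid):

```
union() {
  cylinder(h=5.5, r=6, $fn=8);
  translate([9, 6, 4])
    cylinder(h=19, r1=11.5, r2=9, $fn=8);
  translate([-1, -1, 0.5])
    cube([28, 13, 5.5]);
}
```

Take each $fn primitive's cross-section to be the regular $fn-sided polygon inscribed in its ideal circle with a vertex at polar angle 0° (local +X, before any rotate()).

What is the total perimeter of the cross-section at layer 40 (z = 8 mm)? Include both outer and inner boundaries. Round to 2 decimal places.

At z = 8 mm: the cylinder is absent (z outside [0, 5.5]); the cone at (9, 6) contributes a regular 8-gon of circumradius 10.974 (interpolated between r1=11.5 and r2=9 at t=0.211) (perimeter = 2·8·10.974·sin(180°/8) = 67.19 mm); the cube at (-1, -1) is absent (z outside [0.5, 6]); Taking the union: only the cone at (9, 6) is present, so the union is just that shape — boundary = 67.19 mm. Overall, the cross-section is a single solid region. Total boundary length (outer) = 67.19 mm.

67.19 mm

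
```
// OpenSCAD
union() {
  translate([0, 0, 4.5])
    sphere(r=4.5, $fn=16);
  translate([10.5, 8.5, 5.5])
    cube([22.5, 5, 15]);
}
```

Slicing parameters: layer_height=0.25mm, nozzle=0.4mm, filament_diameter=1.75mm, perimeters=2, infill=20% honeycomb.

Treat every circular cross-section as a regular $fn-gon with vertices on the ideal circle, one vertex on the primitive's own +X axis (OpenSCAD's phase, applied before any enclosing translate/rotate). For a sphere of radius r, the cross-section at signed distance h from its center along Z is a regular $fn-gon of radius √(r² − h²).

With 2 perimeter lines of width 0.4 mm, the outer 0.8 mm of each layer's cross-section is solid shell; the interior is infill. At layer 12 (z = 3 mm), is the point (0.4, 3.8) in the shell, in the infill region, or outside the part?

At z = 3 mm: the r=4.5 sphere contributes a regular 16-gon of circumradius √(4.5²−1.5²) = 4.243; the cube at (10.5, 8.5) does not reach this height (z outside [5.5, 20.5]); Merging all regions: only the r=4.5 sphere is present, so the union is just that shape — 1 connected region. Overall, the cross-section is a single solid region. The nearest boundary edge runs (1.62, 3.92)→(0.00, 4.24); distance from the point to it = 0.36 mm. The point is inside the cross-section, 0.36 mm from the nearest boundary — within the 0.8 mm shell band (2 × 0.4).

shell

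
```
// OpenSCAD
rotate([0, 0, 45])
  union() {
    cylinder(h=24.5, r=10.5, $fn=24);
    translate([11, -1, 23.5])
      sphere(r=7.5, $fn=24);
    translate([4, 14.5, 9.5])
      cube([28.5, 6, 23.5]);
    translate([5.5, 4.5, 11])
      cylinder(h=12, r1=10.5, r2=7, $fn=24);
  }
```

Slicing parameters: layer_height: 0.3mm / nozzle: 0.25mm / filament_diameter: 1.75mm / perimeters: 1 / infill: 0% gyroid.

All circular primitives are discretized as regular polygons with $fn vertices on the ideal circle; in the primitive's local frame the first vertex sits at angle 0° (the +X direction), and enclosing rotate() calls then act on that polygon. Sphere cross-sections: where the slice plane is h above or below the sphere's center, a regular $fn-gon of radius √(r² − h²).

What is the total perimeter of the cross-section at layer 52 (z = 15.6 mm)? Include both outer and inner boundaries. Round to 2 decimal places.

At z = 15.6 mm: the r=10.5 cylinder gives a regular 24-gon of circumradius 10.5 (constant along its height) (perimeter = 2·24·10.500·sin(180°/24) = 65.79 mm); the sphere at (11, -1) is not intersected at this z (|z−center|=7.900 > r=7.5); the 28.5×6 cube at (4, 14.5) contributes its full rectangle (perimeter 69.00 mm); the cone at (5.5, 4.5): at t=0.383 of its height the radius interpolates to r₁+(r₂−r₁)t = 9.158, giving a regular 24-gon of that circumradius (perimeter = 2·24·9.158·sin(180°/24) = 57.38 mm); Merging all regions: the regions partially overlap (shared area 163.06 mm²), so the edge portions inside another operand are dropped and the merged outline is re-measured after clipping — boundary = 145.43 mm; (rotated 45° about Z; rotation is an isometry so areas/perimeters/island counts are preserved). Overall, the cross-section has 2 separate islands. Total boundary length (outer) = 145.43 mm.

145.43 mm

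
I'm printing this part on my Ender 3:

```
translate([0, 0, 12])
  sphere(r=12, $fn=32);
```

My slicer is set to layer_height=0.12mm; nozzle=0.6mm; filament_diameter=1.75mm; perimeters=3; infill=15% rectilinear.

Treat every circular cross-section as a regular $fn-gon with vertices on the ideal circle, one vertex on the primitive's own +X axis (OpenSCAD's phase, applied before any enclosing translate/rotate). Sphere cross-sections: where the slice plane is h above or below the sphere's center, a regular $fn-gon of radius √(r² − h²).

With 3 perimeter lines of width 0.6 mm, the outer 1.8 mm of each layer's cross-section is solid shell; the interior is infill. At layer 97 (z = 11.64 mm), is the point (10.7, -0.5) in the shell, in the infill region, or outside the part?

At z = 11.64 mm: the r=12 sphere contributes a regular 32-gon of circumradius √(12²−0.36²) = 11.995. Overall, the cross-section is a single solid region. The nearest boundary edge runs (11.76, -2.34)→(11.99, 0.00); distance from the point to it = 1.24 mm. The point is inside the cross-section, 1.24 mm from the nearest boundary — within the 1.8 mm shell band (3 × 0.6).

shell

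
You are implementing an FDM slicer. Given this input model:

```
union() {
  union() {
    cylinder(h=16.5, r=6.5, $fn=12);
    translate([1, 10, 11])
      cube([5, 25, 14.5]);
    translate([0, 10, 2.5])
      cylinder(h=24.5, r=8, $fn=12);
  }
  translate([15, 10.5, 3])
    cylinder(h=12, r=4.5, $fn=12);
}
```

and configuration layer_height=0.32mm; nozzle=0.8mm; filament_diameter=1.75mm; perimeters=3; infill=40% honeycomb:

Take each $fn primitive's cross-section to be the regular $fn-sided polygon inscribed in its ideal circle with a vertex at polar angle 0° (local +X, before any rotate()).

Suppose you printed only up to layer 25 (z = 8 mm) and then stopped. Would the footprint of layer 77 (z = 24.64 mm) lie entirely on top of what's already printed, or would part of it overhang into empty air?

Compare the two slices. At z = 8: the cylinder: section is a regular 12-gon, circumradius r=6.5 (area = (12/2)·6.500²·sin(360°/12) = 126.75 mm²); the cube at (1, 10) is absent (z outside [11, 25.5]); the cylinder at (0, 10): section is a regular 12-gon, circumradius r=8 (area = (12/2)·8.000²·sin(360°/12) = 192.00 mm²); Merging all regions: the regions partially overlap — summed areas 318.75 mm² minus the doubly-counted overlap 28.65 mm² gives 290.10 mm² — area = 290.10 mm²; the r=4.5 cylinder at (15, 10.5) gives a regular 12-gon of circumradius 4.5 (constant along its height) (area = (12/2)·4.500²·sin(360°/12) = 60.75 mm²); Merging all regions: the 2 present regions are separate (no shared area or edge), so areas and boundary lengths simply add and each stays a separate island — area = 350.85 mm². At z = 24.64: the cylinder does not reach this height (z outside [0, 16.5]); the cube at (1, 10) is present — its section is the full 5×25 rectangle (area 125.00 mm²); the r=8 cylinder at (0, 10) contributes a regular 12-gon of circumradius 8 (area = (12/2)·8.000²·sin(360°/12) = 192.00 mm²); Merging all regions: the regions partially overlap — summed areas 317.00 mm² minus the doubly-counted overlap 33.85 mm² gives 283.15 mm² — area = 283.15 mm²; the cylinder at (15, 10.5) is absent (z outside [3, 15]); Taking the union: only the result so far is present, so the union is just that shape — area = 283.15 mm². Checking containment: at z = 24.64 the cross-section extends beyond the z = 8 cross-section by about 91.15 mm².

part overhangs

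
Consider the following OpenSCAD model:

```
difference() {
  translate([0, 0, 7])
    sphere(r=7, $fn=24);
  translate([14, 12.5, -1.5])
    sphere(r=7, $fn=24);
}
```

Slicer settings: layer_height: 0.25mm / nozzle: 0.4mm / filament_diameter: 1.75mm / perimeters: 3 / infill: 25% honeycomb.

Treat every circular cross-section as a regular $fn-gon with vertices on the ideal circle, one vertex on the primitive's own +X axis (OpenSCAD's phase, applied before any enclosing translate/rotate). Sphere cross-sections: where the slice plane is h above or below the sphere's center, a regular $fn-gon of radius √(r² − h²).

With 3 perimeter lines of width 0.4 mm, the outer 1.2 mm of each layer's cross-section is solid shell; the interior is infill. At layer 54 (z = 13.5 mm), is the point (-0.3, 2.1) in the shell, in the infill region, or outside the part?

At z = 13.5 mm: the r=7 sphere contributes a regular 24-gon of circumradius √(7²−6.5²) = 2.598; the sphere at (14, 12.5) is not intersected at this z (|z−center|=15.000 > r=7); Taking the first minus the rest: none of the subtracted shapes is present at this height, so the r=7 sphere is unchanged — 1 connected region. Overall, the cross-section is a single solid region. The nearest boundary edge runs (0.00, 2.60)→(-0.67, 2.51); distance from the point to it = 0.45 mm. The point is inside the cross-section, 0.45 mm from the nearest boundary — within the 1.2 mm shell band (3 × 0.4).

shell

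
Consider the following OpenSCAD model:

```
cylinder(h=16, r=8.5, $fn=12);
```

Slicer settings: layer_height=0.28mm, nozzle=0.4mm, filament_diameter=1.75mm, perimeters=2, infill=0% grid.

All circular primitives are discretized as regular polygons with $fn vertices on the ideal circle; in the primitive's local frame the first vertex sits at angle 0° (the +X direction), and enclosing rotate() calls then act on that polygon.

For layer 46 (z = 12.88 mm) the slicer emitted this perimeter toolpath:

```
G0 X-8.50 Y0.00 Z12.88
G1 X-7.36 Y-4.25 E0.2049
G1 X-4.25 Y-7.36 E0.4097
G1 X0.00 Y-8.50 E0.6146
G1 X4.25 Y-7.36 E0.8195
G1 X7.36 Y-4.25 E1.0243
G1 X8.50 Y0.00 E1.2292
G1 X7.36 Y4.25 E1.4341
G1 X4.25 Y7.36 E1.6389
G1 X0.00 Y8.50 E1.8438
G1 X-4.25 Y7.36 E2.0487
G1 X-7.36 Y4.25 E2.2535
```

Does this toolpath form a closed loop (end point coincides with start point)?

Start point (G0): (-8.50, 0.00). End point (last G1): the path does not return to the start — open.

no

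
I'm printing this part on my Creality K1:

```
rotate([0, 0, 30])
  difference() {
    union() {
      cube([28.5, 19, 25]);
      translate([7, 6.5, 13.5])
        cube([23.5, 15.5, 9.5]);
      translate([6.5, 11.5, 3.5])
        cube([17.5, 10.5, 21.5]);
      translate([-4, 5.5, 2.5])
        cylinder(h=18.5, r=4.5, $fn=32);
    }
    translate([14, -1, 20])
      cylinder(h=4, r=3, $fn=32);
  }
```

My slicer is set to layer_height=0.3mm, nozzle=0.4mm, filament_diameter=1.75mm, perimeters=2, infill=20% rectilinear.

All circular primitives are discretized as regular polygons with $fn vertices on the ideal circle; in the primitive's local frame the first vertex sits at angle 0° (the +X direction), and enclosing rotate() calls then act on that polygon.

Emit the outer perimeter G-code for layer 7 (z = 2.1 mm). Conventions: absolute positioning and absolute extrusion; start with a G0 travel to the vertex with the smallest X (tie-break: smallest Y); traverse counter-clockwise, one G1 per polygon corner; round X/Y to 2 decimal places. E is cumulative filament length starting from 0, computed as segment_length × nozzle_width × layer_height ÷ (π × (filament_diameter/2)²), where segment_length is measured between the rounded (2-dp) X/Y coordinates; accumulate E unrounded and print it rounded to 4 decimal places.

At z = 2.1 mm: the cube (footprint 28.5×19) is included at this height; the cube at (7, 6.5) is absent (z outside [13.5, 23]); the cube at (6.5, 11.5) does not reach this height (z outside [3.5, 25]); the cylinder at (-4, 5.5) does not reach this height (z outside [2.5, 21]); Merging all regions: only the 28.5×19 cube is present, so the union is just that shape — 1 connected region; the cylinder at (14, -1) is absent (z outside [20, 24]); Subtracting the remaining from the first: none of the subtracted shapes is present at this height, so that combined region is unchanged — 1 connected region; (rotated 30° about Z; rotation is an isometry so areas/perimeters/island counts are preserved). The outline is a single polygon with 4 vertices. Extrusion per mm of travel: 0.4 × 0.3 / (π × 0.875²) = 0.049890. Accumulating E over each segment gives final E = 4.7390.

G0 X-9.50 Y16.45 Z2.10
G1 X0.00 Y0.00 E0.9477
G1 X24.68 Y14.25 E2.3695
G1 X15.18 Y30.70 E3.3172
G1 X-9.50 Y16.45 E4.7390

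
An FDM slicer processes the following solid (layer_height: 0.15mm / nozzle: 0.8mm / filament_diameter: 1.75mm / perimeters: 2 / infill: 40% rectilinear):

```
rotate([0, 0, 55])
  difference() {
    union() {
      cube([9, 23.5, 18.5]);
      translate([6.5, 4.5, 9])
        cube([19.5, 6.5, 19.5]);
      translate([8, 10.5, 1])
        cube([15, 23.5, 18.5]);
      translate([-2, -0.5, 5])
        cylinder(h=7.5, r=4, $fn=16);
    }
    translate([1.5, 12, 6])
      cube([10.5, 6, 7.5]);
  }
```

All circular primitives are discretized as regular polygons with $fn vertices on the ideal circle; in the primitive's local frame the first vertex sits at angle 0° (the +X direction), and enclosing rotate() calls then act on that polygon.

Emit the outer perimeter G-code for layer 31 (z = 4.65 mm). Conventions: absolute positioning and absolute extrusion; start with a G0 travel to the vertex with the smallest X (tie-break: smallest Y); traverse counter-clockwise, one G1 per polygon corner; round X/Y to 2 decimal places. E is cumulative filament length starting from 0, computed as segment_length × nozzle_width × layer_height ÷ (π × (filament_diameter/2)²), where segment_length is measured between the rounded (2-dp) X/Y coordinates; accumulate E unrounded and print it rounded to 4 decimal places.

G0 X-23.26 Y26.05 Z4.65
G1 X-14.66 Y20.03 E0.5237
G1 X-19.25 Y13.48 E0.9228
G1 X0.00 Y0.00 E2.0952
G1 X5.16 Y7.37 E2.5441
G1 X-3.44 Y13.39 E3.0678
G1 X4.59 Y24.86 E3.7663
G1 X-14.66 Y38.34 E4.9388
G1 X-23.26 Y26.05 E5.6871

At z = 4.65 mm: the 9×23.5 cube contributes its full rectangle; the cube at (6.5, 4.5) is not intersected at this z (z outside [9, 28.5]); the cube at (8, 10.5) is present — its section is the full 15×23.5 rectangle; the cylinder at (-2, -0.5) does not reach this height (z outside [5, 12.5]); Taking the union: the regions partially overlap (shared area 13.00 mm²), so overlapping operands fuse into one piece — 1 connected region; the cube at (1.5, 12) does not reach this height (z outside [6, 13.5]); Subtracting the remaining from the first: none of the subtracted shapes is present at this height, so the result so far is unchanged — 1 connected region; (whole slice rotated 55° about Z — lengths, areas and connectivity unchanged). The outline is a single polygon with 8 vertices. Extrusion per mm of travel: 0.8 × 0.15 / (π × 0.875²) = 0.049890. Accumulating E over each segment gives final E = 5.6871.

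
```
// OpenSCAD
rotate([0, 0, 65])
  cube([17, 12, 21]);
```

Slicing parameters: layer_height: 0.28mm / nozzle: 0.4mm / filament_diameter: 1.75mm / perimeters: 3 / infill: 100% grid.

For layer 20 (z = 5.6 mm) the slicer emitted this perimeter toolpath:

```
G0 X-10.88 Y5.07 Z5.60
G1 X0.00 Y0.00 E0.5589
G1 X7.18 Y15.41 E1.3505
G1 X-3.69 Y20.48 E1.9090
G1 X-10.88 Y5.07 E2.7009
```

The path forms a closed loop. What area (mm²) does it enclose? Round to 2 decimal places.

Apply the shoelace formula to the sequence of (X, Y) vertices; enclosed area = 204.01 mm².

204.01 mm²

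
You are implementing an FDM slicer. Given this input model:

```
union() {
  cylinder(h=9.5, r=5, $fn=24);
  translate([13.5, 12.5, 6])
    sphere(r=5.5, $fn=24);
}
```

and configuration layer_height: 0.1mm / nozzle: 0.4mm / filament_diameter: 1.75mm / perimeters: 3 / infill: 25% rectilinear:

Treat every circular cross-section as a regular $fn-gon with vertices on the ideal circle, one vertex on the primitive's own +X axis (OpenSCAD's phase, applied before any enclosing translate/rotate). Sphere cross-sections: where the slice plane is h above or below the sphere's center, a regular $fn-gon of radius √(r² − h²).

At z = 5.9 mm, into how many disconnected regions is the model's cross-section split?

2

At z = 5.9 mm: the r=5 cylinder contributes a regular 24-gon of circumradius 5; the sphere at (13.5, 12.5): section is a regular 24-gon, circumradius = √(r²−h²) = √(5.5²−0.1²) = 5.499; Taking the union: the 2 present regions are separate (no shared area or edge), so areas and boundary lengths simply add and each stays a separate island — 2 connected regions. The result has 2 disconnected regions.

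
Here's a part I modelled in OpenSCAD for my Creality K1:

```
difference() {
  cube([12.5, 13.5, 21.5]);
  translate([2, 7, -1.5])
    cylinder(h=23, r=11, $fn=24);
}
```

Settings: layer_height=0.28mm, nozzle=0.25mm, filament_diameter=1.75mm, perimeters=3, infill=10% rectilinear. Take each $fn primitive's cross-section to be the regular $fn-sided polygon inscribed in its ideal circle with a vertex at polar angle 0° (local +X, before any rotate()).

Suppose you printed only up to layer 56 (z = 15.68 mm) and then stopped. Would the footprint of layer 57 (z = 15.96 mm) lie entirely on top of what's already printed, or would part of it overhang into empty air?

entirely on top

Compare the two slices. At z = 15.68: the cube is present — its section is the full 12.5×13.5 rectangle (area 168.75 mm²); the r=11 cylinder at (2, 7) contributes a regular 24-gon of circumradius 11 (area = (24/2)·11.000²·sin(360°/24) = 375.81 mm²); After the difference (first − rest): starting from the 12.5×13.5 cube (168.75 mm²), the r=11 cylinder at (2, 7) partially overlaps it — only the 162.78 mm² overlap (of its 375.81 mm²) is removed, clipping the outline — area = 5.97 mm². At z = 15.96: the cube is present — its section is the full 12.5×13.5 rectangle (area 168.75 mm²); the cylinder at (2, 7): section is a regular 24-gon, circumradius r=11 (area = (24/2)·11.000²·sin(360°/24) = 375.81 mm²); Taking the first minus the rest: starting from the 12.5×13.5 cube (168.75 mm²), the r=11 cylinder at (2, 7) partially overlaps it — only the 162.78 mm² overlap (of its 375.81 mm²) is removed, clipping the outline — area = 5.97 mm². Checking containment: the cross-section at z = 15.96 is a subset of the cross-section at z = 15.68.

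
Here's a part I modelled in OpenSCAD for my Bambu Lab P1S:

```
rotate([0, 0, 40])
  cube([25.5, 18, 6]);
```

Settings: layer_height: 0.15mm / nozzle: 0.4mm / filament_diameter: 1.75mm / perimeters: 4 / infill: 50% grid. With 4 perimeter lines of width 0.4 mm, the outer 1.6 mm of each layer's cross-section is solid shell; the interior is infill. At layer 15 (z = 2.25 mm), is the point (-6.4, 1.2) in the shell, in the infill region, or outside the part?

outside

At z = 2.25 mm: the cube is present — its section is the full 25.5×18 rectangle; (whole slice rotated 40° about Z — lengths, areas and connectivity unchanged). Overall, the cross-section is a single solid region. Undo the 40° rotation: the query point maps to (-4.131, 5.033) in the un-rotated model frame. The nearest boundary edge runs (0.00, 18.00)→(0.00, 0.00); distance from the point to it = 4.13 mm. The point is not inside any of the regions above, so it lies outside the cross-section (4.13 mm from the nearest boundary).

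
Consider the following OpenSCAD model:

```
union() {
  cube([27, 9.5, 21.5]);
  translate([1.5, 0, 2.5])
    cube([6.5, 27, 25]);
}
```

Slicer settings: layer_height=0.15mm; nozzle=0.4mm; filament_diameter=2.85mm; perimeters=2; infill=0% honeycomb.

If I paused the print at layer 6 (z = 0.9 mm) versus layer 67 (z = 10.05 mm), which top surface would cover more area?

layer 67 (z = 10.05 mm)

Layer 6 (z = 0.9): the cube is present — its section is the full 27×9.5 rectangle (area 256.50 mm²); the cube at (1.5, 0) does not reach this height (z outside [2.5, 27.5]); Combining (union): only the 27×9.5 cube is present, so the union is just that shape — area = 256.50 mm². So its area = 256.50 mm². Layer 67 (z = 10.05): the cube is present — its section is the full 27×9.5 rectangle (area 256.50 mm²); the 6.5×27 cube at (1.5, 0) contributes its full rectangle (area 175.50 mm²); Taking the union: the regions partially overlap — summed areas 432.00 mm² minus the doubly-counted overlap 61.75 mm² gives 370.25 mm² — area = 370.25 mm². So its area = 370.25 mm². Layer 67 is larger (370.25 vs 256.50 mm²).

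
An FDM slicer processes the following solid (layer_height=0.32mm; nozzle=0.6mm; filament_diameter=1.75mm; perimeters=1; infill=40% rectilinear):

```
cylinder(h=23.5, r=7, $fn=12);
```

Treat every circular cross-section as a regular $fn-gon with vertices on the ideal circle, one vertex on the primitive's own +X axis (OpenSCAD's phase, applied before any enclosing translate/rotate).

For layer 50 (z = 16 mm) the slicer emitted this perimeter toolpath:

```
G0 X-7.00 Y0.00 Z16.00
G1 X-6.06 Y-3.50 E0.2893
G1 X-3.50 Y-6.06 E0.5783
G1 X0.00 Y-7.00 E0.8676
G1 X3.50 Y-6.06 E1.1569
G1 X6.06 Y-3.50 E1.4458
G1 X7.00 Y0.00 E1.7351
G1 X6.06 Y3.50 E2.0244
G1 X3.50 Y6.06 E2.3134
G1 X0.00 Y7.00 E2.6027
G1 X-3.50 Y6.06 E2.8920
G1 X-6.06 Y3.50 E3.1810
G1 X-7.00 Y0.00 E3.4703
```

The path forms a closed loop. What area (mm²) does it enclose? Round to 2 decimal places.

146.95 mm²

Apply the shoelace formula to the sequence of (X, Y) vertices; enclosed area = 146.95 mm².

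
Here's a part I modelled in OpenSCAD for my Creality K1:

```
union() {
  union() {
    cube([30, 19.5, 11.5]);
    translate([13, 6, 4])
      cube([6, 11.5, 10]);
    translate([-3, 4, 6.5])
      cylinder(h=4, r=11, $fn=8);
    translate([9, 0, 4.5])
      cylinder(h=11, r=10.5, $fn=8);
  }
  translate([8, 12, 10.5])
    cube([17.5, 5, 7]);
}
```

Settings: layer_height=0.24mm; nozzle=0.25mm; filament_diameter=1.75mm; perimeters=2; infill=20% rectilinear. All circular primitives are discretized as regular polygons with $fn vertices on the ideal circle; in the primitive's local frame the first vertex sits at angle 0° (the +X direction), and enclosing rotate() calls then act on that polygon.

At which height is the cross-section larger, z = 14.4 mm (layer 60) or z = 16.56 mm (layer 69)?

layer 60 (z = 14.4 mm)

Layer 60 (z = 14.4): the cube is absent (z outside [0, 11.5]); the cube at (13, 6) does not reach this height (z outside [4, 14]); the cylinder at (-3, 4) is absent (z outside [6.5, 10.5]); the cylinder at (9, 0): section is a regular 8-gon, circumradius r=10.5 (area = (8/2)·10.500²·sin(360°/8) = 311.83 mm²); Combining (union): only the r=10.5 cylinder at (9, 0) is present, so the union is just that shape — area = 311.83 mm²; the 17.5×5 cube at (8, 12) contributes its full rectangle (area 87.50 mm²); Merging all regions: the 2 present regions are separate (no shared area or edge), so areas and boundary lengths simply add and each stays a separate island — area = 399.33 mm². So its area = 399.33 mm². Layer 69 (z = 16.56): the cube is absent (z outside [0, 11.5]); the cube at (13, 6) is absent (z outside [4, 14]); the cylinder at (-3, 4) is not intersected at this z (z outside [6.5, 10.5]); the cylinder at (9, 0) is not intersected at this z (z outside [4.5, 15.5]); Combining (union): nothing is present at this height; the 17.5×5 cube at (8, 12) contributes its full rectangle (area 87.50 mm²); Taking the union: only the 17.5×5 cube at (8, 12) is present, so the union is just that shape — area = 87.50 mm². So its area = 87.50 mm². Layer 60 is larger (399.33 vs 87.50 mm²).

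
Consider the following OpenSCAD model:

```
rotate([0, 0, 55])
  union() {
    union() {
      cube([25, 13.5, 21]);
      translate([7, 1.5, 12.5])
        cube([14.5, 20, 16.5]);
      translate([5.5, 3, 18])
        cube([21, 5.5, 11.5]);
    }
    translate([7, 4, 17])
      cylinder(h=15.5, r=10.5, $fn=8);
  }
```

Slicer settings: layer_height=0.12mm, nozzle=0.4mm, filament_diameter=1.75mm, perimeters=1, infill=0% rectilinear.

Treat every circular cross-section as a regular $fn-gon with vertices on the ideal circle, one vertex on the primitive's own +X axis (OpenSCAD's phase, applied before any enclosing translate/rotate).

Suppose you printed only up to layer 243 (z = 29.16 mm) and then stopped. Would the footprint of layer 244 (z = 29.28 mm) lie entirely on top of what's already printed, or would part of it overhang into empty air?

Compare the two slices. At z = 29.16: the cube does not reach this height (z outside [0, 21]); the cube at (7, 1.5) is not intersected at this z (z outside [12.5, 29]); the cube at (5.5, 3) is present — its section is the full 21×5.5 rectangle (area 115.50 mm²); Taking the union: only the 21×5.5 cube at (5.5, 3) is present, so the union is just that shape — area = 115.50 mm²; the cylinder at (7, 4): section is a regular 8-gon, circumradius r=10.5 (area = (8/2)·10.500²·sin(360°/8) = 311.83 mm²); Merging all regions: the regions partially overlap — summed areas 427.33 mm² minus the doubly-counted overlap 61.60 mm² gives 365.74 mm² — area = 365.74 mm²; (whole slice rotated 55° about Z — lengths, areas and connectivity unchanged). At z = 29.28: the cube does not reach this height (z outside [0, 21]); the cube at (7, 1.5) is not intersected at this z (z outside [12.5, 29]); the cube at (5.5, 3) is present — its section is the full 21×5.5 rectangle (area 115.50 mm²); Merging all regions: only the 21×5.5 cube at (5.5, 3) is present, so the union is just that shape — area = 115.50 mm²; the r=10.5 cylinder at (7, 4) contributes a regular 8-gon of circumradius 10.5 (area = (8/2)·10.500²·sin(360°/8) = 311.83 mm²); Combining (union): the regions partially overlap — summed areas 427.33 mm² minus the doubly-counted overlap 61.60 mm² gives 365.74 mm² — area = 365.74 mm²; (rotated 55° about Z; rotation is an isometry so areas/perimeters/island counts are preserved). Checking containment: the cross-section at z = 29.28 is a subset of the cross-section at z = 29.16.

entirely on top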